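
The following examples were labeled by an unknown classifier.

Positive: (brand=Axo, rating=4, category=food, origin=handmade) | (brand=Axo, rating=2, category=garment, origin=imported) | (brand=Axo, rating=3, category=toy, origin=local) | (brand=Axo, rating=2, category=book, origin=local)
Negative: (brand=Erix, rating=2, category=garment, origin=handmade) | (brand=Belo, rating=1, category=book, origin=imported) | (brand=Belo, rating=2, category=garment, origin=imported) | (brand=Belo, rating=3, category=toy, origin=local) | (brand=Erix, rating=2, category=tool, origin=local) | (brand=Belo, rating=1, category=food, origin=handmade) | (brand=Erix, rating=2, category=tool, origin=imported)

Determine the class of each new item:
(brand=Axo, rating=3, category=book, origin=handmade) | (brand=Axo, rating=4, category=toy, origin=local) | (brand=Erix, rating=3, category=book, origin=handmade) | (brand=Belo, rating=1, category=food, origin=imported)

Positive, Positive, Negative, Negative

All 'Positive' examples share one property — brand is Axo — and every 'Negative' example lacks it.
(brand=Axo, rating=3, category=book, origin=handmade): brand is Axo — satisfies this, so Positive. (brand=Axo, rating=4, category=toy, origin=local): brand is Axo — satisfies this, so Positive. (brand=Erix, rating=3, category=book, origin=handmade): brand is Erix — doesn't match, so Negative. (brand=Belo, rating=1, category=food, origin=imported): brand is Belo — doesn't match, so Negative.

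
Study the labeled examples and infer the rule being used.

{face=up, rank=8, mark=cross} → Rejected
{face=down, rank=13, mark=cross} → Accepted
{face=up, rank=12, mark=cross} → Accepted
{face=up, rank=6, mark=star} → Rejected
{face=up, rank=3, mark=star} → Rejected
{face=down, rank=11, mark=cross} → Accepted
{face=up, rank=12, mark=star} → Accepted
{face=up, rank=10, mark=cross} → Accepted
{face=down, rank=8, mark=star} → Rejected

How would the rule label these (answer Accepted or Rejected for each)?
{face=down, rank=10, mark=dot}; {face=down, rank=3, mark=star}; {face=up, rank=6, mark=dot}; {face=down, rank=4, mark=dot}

One predicate separates the groups cleanly: rank ≥ 10.
{face=down, rank=10, mark=dot} → rank = 10 → Accepted. {face=down, rank=3, mark=star} → rank = 3 → Rejected. {face=up, rank=6, mark=dot} → rank = 6 → Rejected. {face=down, rank=4, mark=dot} → rank = 4 → Rejected.

Accepted, Rejected, Rejected, Rejected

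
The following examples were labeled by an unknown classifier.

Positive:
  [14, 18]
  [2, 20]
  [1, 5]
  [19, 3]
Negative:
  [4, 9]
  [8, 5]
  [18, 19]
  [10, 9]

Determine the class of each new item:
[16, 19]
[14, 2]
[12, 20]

Checking candidate rules against both groups, what survives is: sum is even.
[16, 19]: 16+19 = 35, fails the rule → Negative.
[14, 2]: 14+2 = 16, has this property → Positive.
[12, 20]: 12+20 = 32, has this property → Positive.

Negative, Positive, Positive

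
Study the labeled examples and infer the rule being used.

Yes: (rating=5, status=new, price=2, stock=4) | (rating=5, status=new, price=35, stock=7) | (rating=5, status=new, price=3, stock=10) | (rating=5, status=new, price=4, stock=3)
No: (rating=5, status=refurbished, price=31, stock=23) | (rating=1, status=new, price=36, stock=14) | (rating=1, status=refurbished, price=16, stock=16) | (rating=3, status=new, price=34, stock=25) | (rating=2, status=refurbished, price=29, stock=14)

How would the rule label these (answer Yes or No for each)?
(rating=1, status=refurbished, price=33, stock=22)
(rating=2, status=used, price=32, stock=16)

No, No

The classifier is using: stock ≤ 10.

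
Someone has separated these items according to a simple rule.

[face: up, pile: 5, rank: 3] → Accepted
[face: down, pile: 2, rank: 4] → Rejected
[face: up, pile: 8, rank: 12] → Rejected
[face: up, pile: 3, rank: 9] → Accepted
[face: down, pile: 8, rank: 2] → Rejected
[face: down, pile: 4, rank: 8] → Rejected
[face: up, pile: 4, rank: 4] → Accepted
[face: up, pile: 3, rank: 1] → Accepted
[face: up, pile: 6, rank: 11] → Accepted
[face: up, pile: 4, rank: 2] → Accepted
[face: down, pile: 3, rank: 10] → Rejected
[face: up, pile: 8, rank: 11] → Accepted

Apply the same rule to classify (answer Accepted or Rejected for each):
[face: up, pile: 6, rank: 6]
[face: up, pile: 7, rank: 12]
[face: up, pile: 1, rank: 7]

Rule: face is up AND rank ≤ 11. This holds for each 'Accepted' example and fails for each 'Rejected' one.
[face: up, pile: 6, rank: 6]: face is up, rank = 6, meets the rule → Accepted.
[face: up, pile: 7, rank: 12]: face is up, rank = 12, does not satisfy this → Rejected.
[face: up, pile: 1, rank: 7]: face is up, rank = 7, meets the rule → Accepted.

Accepted, Rejected, Accepted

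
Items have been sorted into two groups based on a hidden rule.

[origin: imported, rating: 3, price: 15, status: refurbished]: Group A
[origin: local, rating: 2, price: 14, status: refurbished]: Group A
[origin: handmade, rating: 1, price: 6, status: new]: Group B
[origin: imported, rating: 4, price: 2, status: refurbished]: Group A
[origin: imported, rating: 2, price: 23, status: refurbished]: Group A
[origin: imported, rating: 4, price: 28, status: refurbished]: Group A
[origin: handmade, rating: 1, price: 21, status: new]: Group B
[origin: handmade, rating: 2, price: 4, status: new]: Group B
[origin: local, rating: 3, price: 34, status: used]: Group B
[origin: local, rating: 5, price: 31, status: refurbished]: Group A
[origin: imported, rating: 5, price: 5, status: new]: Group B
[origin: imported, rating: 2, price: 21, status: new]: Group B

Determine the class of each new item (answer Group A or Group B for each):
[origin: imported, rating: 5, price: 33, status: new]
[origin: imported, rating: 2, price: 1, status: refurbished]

Group B, Group A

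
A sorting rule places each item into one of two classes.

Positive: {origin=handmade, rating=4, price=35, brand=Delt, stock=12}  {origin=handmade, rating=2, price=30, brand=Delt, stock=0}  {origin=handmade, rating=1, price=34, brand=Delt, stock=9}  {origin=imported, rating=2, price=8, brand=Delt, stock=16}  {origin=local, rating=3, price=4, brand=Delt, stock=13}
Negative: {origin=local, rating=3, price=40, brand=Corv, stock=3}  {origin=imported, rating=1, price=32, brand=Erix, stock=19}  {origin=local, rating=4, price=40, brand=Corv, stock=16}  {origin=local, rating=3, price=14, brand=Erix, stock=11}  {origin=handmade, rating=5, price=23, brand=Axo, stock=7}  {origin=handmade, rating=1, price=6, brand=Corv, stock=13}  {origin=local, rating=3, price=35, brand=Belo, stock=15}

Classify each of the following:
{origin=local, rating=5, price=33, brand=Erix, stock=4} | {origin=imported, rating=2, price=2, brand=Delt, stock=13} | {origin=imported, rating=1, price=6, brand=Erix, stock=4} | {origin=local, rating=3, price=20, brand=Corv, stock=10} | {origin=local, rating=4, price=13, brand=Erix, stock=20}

Negative, Positive, Negative, Negative, Negative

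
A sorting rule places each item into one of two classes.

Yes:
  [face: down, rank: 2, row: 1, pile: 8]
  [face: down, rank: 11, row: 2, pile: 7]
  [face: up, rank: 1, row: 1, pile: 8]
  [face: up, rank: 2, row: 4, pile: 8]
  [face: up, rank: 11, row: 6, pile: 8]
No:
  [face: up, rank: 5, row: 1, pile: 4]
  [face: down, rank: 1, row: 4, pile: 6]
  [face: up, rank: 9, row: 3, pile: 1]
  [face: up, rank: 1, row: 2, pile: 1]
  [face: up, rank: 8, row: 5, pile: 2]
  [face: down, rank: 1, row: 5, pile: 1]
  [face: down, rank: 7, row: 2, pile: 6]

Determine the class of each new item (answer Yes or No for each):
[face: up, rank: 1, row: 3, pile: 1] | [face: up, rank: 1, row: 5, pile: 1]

The distinguishing property — pile ≥ 7 — holds for all the 'Yes' cases and none of the 'No' cases.
[face: up, rank: 1, row: 3, pile: 1]: No (pile = 1). [face: up, rank: 1, row: 5, pile: 1]: No (pile = 1).

No, No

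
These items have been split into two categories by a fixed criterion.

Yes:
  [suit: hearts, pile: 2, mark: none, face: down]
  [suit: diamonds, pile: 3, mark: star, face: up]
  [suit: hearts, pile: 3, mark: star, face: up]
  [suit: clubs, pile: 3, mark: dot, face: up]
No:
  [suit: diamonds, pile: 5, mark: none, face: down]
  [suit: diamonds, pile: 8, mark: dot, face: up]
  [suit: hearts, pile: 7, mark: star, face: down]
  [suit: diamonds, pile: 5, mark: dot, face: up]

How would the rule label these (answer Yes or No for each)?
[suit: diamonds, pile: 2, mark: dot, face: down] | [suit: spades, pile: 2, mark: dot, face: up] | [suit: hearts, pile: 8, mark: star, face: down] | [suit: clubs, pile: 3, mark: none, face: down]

Yes, Yes, No, Yes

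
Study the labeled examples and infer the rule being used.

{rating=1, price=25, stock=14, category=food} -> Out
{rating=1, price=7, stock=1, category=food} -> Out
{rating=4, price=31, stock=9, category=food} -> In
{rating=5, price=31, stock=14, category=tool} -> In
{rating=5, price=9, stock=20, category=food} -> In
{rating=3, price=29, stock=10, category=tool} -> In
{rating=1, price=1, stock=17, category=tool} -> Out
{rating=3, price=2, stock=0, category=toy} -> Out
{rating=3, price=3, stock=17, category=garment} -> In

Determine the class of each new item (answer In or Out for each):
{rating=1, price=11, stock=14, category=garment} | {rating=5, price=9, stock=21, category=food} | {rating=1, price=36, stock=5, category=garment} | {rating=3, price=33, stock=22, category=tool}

Out, In, Out, In

One predicate separates the groups cleanly: rating ≥ 3 AND price ≥ 3.
{rating=1, price=11, stock=14, category=garment}: rating = 1, price = 11, does not pass → Out. {rating=5, price=9, stock=21, category=food}: rating = 5, price = 9, satisfies this → In. {rating=1, price=36, stock=5, category=garment}: rating = 1, price = 36, does not pass → Out. {rating=3, price=33, stock=22, category=tool}: rating = 3, price = 33, satisfies this → In.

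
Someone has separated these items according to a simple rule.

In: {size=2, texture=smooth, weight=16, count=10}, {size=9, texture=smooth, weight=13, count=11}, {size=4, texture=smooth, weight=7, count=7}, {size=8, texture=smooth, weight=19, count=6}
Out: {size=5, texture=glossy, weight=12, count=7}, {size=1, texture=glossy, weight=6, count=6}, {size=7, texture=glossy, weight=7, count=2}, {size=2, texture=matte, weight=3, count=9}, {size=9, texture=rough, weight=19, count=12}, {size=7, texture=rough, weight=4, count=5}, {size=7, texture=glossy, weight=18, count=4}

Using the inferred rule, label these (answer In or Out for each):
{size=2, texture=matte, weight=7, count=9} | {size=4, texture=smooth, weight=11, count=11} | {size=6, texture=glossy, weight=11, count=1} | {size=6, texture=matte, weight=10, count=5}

Out, In, Out, Out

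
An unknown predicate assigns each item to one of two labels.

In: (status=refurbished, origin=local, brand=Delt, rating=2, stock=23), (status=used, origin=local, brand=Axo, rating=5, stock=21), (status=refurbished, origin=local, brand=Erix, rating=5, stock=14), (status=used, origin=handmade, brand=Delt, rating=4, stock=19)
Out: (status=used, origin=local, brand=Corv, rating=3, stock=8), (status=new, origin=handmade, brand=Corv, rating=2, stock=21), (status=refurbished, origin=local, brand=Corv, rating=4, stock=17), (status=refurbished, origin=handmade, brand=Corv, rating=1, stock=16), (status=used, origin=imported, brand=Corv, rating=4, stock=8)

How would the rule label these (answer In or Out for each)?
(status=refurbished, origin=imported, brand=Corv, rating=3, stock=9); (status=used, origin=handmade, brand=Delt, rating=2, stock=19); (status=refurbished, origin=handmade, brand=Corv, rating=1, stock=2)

The distinguishing property — brand is not Corv — holds for all the 'In' cases and none of the 'Out' cases.

Out, In, Out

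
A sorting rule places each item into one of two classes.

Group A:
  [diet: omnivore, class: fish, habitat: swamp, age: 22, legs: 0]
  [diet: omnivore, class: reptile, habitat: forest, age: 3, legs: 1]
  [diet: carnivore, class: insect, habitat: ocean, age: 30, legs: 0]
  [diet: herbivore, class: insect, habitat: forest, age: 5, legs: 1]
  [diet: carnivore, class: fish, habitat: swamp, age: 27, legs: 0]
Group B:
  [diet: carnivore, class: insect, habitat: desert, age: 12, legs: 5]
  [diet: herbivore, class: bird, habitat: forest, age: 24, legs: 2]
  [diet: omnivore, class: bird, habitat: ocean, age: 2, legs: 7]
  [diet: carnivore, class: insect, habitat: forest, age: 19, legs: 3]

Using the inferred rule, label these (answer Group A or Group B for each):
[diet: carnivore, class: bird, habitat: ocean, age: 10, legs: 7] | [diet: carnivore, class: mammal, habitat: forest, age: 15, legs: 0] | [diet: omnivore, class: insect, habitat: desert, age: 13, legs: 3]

Group B, Group A, Group B

Rule: legs ≤ 1. This holds for each 'Group A' example and fails for each 'Group B' one.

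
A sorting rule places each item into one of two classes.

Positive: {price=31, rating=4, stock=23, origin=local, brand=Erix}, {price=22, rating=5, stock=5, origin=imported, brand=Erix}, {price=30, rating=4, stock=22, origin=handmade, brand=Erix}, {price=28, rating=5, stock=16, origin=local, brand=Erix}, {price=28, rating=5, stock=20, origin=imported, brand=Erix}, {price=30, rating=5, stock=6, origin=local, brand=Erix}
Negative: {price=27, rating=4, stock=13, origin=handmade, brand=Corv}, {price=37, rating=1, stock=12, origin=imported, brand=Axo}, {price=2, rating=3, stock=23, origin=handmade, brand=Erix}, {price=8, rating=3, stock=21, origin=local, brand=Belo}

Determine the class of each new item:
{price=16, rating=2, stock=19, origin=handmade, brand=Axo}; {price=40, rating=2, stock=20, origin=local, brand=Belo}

Negative, Negative

All 'Positive' examples share one property — brand is Erix AND price ≥ 8 — and every 'Negative' example lacks it.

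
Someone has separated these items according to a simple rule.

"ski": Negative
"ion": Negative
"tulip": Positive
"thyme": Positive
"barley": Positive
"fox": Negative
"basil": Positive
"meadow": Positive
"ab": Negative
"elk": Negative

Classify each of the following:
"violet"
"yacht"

Positive, Positive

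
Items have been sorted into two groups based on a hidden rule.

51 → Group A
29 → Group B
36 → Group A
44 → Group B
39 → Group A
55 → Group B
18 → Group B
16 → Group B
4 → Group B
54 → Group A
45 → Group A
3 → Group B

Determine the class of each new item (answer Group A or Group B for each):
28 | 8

Group B, Group B

All 'Group A' examples share one property — multiple of 3 AND at least 29 — and every 'Group B' example lacks it.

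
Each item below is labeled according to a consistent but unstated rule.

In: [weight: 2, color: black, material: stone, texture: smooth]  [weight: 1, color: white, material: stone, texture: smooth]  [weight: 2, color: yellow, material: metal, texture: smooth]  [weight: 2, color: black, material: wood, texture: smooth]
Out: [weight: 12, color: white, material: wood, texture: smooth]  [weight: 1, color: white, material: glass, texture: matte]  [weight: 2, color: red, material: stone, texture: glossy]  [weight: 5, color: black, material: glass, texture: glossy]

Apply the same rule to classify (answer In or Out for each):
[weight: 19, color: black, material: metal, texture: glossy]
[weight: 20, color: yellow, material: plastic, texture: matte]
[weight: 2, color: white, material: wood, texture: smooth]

The simplest hypothesis consistent with all the labels is: texture is smooth AND weight ≤ 2.

Out, Out, In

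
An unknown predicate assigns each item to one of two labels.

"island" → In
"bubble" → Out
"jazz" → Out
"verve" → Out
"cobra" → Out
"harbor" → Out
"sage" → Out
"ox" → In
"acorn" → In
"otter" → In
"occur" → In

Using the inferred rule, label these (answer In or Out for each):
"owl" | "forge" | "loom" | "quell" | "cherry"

In, Out, Out, Out, Out

Checking candidate rules against both groups, what survives is: starts with a vowel.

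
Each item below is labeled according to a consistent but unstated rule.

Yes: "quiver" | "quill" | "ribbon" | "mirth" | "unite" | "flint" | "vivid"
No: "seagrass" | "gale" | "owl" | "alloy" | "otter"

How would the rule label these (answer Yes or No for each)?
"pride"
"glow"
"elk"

Comparing the two groups points to one rule — contains 'i'.
"pride" — has 'i', hence Yes.
"glow" — no 'i', hence No.
"elk" — no 'i', hence No.

Yes, No, No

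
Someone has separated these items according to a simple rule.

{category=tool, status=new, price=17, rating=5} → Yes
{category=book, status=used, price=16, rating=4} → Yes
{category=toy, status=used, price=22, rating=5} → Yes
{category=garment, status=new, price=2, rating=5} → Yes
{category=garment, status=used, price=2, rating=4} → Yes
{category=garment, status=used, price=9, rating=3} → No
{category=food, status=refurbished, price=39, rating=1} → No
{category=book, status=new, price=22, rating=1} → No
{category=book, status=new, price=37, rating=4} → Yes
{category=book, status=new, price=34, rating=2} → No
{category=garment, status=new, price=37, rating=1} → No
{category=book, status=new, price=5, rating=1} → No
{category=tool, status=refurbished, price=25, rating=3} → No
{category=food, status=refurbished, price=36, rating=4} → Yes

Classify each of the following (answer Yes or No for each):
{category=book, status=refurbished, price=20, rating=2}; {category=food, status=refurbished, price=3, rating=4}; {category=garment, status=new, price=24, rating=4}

No, Yes, Yes

The pattern is that an item is 'Yes' exactly when: rating ≥ 4.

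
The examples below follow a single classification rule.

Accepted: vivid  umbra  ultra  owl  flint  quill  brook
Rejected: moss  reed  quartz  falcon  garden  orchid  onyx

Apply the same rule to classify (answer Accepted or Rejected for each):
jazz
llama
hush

Rejected, Accepted, Rejected

The classifier is using: odd length.
jazz → length 4 → Rejected. llama → length 5 → Accepted. hush → length 4 → Rejected.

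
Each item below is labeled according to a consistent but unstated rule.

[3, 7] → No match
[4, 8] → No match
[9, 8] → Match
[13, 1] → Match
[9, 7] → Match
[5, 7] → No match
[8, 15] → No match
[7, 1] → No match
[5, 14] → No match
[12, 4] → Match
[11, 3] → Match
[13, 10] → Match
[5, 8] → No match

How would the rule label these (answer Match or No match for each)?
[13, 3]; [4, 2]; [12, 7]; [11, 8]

Match, No match, Match, Match

A rule that fits every label: first ≥ 9 — true of each 'Match' example, false of each 'No match' one.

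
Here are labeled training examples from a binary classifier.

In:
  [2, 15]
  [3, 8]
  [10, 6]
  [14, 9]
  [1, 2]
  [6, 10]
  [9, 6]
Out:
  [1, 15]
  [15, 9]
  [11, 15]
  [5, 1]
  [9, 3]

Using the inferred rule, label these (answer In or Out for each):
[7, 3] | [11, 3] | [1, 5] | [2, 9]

Out, Out, Out, In

Comparing the two groups points to one rule — product is even.
[7, 3] — 7·3 = 21, hence Out. [11, 3] — 11·3 = 33, hence Out. [1, 5] — 1·5 = 5, hence Out. [2, 9] — 2·9 = 18, hence In.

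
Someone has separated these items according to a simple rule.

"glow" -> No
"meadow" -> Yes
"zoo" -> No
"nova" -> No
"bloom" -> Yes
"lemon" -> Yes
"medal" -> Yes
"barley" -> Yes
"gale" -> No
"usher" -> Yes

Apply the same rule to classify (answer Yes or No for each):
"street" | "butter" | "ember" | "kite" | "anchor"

The distinguishing property — length ≥ 5 — holds for all the 'Yes' cases and none of the 'No' cases.
"street": length 6, matches → Yes. "butter": length 6, matches → Yes. "ember": length 5, matches → Yes. "kite": length 4, fails the rule → No. "anchor": length 6, matches → Yes.

Yes, Yes, Yes, No, Yes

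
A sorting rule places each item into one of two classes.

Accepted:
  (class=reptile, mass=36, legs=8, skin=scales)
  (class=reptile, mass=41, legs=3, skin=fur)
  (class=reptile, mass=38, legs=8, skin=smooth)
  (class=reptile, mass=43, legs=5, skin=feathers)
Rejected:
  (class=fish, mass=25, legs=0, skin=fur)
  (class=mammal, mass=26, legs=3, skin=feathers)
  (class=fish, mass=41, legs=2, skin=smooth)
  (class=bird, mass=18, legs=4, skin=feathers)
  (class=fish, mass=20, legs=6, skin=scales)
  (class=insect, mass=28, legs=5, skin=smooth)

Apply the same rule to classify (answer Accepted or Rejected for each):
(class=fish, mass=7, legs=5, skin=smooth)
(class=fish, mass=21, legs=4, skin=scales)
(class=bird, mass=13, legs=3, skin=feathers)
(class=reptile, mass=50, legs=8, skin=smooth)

Rejected, Rejected, Rejected, Accepted

The classifier is using: class is reptile.
(class=fish, mass=7, legs=5, skin=smooth) → class is fish → Rejected. (class=fish, mass=21, legs=4, skin=scales) → class is fish → Rejected. (class=bird, mass=13, legs=3, skin=feathers) → class is bird → Rejected. (class=reptile, mass=50, legs=8, skin=smooth) → class is reptile → Accepted.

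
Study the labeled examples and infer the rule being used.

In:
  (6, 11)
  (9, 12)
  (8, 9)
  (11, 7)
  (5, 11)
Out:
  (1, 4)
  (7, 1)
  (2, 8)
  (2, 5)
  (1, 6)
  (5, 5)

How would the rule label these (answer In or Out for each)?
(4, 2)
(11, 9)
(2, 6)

The simplest hypothesis consistent with all the labels is: sum ≥ 16.
Out: (4, 2), since 4+2 = 6.
In: (11, 9), since 11+9 = 20.
Out: (2, 6), since 2+6 = 8.

Out, In, Out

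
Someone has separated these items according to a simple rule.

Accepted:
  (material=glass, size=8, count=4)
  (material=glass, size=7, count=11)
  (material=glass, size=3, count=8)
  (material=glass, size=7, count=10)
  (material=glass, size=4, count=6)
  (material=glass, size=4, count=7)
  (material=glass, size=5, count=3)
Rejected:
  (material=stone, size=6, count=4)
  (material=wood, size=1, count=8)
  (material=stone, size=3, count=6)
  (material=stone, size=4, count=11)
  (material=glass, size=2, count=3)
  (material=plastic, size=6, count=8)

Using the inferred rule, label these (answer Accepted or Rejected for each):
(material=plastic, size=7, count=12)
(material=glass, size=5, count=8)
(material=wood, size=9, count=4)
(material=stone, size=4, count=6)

The distinguishing property — material is glass AND size ≥ 3 — holds for all the 'Accepted' cases and none of the 'Rejected' cases.

Rejected, Accepted, Rejected, Rejected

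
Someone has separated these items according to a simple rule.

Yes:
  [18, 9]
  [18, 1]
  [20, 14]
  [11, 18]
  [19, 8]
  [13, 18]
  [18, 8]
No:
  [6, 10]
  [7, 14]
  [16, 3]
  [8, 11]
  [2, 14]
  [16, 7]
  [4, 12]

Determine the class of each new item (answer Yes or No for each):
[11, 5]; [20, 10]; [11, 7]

One predicate separates the groups cleanly: max ≥ 18.
[11, 5]: No (max 11). [20, 10]: Yes (max 20). [11, 7]: No (max 11).

No, Yes, No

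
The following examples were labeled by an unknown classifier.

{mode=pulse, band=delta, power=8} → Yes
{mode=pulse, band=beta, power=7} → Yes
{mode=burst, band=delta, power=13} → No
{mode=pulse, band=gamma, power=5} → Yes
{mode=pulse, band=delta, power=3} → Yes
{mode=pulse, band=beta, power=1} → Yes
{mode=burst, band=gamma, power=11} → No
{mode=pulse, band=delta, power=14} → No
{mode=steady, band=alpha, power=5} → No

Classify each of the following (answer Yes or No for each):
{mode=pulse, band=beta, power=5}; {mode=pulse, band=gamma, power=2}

The rule appears to be: mode is pulse AND power ≤ 8.
{mode=pulse, band=beta, power=5}: mode is pulse, power = 5 — meets the rule, so Yes.
{mode=pulse, band=gamma, power=2}: mode is pulse, power = 2 — meets the rule, so Yes.

Yes, Yes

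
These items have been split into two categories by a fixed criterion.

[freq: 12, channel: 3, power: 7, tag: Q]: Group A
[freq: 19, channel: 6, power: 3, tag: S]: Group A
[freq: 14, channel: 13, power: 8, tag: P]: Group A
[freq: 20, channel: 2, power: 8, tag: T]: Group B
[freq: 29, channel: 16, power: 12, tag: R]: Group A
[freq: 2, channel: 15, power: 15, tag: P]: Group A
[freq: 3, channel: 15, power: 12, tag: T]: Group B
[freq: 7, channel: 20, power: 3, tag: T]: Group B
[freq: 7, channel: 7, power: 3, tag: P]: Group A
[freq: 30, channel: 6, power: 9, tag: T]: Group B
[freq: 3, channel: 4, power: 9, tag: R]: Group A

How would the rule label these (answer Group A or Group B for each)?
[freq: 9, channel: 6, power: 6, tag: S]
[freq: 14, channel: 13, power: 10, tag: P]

Group A, Group A

Comparing the two groups points to one rule — tag is not T.
[freq: 9, channel: 6, power: 6, tag: S]: Group A (tag is S).
[freq: 14, channel: 13, power: 10, tag: P]: Group A (tag is P).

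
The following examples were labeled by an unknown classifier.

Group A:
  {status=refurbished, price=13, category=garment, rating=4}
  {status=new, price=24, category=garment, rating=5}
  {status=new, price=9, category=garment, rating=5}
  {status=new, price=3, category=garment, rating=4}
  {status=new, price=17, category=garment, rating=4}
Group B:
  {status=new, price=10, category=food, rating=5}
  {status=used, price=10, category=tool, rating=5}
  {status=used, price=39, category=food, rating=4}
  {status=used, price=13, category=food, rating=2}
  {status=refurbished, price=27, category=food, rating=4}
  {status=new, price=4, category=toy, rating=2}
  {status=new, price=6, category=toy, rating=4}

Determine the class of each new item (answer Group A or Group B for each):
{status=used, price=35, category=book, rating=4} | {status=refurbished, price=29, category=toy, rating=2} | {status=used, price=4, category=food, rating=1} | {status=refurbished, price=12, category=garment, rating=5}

Group B, Group B, Group B, Group A

Comparing the two groups points to one rule — category is garment.
{status=used, price=35, category=book, rating=4} → category is book → Group B. {status=refurbished, price=29, category=toy, rating=2} → category is toy → Group B. {status=used, price=4, category=food, rating=1} → category is food → Group B. {status=refurbished, price=12, category=garment, rating=5} → category is garment → Group A.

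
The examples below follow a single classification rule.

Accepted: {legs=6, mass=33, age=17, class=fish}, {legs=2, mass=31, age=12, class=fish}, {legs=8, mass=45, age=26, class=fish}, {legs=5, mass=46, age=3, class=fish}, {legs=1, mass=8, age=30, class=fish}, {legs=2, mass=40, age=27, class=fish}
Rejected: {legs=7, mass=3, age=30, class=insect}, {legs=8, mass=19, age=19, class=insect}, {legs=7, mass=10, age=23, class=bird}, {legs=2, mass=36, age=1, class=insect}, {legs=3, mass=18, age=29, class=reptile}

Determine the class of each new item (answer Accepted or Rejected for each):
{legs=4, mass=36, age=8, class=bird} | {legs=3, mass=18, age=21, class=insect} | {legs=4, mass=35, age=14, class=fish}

The rule appears to be: class is fish.
{legs=4, mass=36, age=8, class=bird} → class is bird → Rejected. {legs=3, mass=18, age=21, class=insect} → class is insect → Rejected. {legs=4, mass=35, age=14, class=fish} → class is fish → Accepted.

Rejected, Rejected, Accepted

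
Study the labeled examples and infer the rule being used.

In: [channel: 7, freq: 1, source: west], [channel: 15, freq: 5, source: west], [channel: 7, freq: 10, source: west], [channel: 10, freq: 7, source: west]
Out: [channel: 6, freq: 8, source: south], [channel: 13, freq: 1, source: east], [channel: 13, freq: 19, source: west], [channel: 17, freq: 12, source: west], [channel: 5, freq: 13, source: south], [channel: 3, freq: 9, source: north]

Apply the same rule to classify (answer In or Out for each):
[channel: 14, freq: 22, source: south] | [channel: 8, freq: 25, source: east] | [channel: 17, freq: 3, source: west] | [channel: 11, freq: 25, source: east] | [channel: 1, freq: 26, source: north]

Out, Out, In, Out, Out

All 'In' examples share one property — source is west AND freq ≤ 10 — and every 'Out' example lacks it.
[channel: 14, freq: 22, source: south] → source is south, freq = 22 → Out.
[channel: 8, freq: 25, source: east] → source is east, freq = 25 → Out.
[channel: 17, freq: 3, source: west] → source is west, freq = 3 → In.
[channel: 11, freq: 25, source: east] → source is east, freq = 25 → Out.
[channel: 1, freq: 26, source: north] → source is north, freq = 26 → Out.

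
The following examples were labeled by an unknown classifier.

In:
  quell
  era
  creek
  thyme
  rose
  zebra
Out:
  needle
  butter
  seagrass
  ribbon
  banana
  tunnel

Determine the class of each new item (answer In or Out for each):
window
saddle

The distinguishing property — length ≤ 5 — holds for all the 'In' cases and none of the 'Out' cases.

Out, Out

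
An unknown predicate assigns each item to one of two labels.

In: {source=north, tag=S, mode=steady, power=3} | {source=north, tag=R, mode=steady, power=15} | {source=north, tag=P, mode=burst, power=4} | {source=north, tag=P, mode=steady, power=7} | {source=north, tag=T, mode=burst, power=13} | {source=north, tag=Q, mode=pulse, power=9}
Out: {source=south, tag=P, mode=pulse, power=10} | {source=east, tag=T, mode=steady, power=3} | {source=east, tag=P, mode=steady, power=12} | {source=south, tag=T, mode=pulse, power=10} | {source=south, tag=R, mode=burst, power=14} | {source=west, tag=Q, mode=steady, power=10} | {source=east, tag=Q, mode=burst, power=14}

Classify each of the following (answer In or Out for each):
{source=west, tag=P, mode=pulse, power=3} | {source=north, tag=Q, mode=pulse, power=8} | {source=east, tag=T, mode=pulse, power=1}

Out, In, Out

Looking at the examples, the only property every 'In' case has and every 'Out' case lacks is: source is north.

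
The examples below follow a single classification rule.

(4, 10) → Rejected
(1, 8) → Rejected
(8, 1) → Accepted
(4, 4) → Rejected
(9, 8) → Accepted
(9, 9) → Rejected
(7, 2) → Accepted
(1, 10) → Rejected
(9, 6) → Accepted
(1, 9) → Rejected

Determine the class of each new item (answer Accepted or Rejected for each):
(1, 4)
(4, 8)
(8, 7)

Rejected, Rejected, Accepted

The rule appears to be: first > second.
(1, 4) → 1 < 4 → Rejected. (4, 8) → 4 < 8 → Rejected. (8, 7) → 8 > 7 → Accepted.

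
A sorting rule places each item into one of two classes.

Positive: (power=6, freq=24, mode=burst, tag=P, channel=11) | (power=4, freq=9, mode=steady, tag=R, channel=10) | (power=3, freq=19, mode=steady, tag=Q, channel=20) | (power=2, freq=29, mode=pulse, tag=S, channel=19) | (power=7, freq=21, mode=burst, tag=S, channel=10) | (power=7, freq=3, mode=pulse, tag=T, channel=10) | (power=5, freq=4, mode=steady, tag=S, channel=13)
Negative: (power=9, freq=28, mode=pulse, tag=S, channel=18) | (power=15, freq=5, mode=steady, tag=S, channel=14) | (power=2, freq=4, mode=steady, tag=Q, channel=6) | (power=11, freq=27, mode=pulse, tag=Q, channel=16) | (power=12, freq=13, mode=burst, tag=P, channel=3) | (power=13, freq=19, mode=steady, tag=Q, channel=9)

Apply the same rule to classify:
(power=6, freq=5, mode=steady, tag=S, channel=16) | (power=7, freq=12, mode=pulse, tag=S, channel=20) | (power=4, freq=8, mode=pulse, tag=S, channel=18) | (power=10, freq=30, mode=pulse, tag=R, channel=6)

One predicate separates the groups cleanly: channel ≥ 9 AND power ≤ 7.
Positive: (power=6, freq=5, mode=steady, tag=S, channel=16), since channel = 16, power = 6. Positive: (power=7, freq=12, mode=pulse, tag=S, channel=20), since channel = 20, power = 7. Positive: (power=4, freq=8, mode=pulse, tag=S, channel=18), since channel = 18, power = 4. Negative: (power=10, freq=30, mode=pulse, tag=R, channel=6), since channel = 6, power = 10.

Positive, Positive, Positive, Negative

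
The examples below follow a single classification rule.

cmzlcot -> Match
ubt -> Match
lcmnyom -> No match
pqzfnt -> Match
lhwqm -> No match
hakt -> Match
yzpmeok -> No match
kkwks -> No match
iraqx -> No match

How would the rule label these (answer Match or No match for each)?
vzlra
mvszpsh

No match, No match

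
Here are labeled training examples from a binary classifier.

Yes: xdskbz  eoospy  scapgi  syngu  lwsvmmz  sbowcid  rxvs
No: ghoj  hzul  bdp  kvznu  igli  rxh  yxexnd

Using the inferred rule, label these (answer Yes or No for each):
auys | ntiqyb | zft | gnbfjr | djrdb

'Yes' ⟺ contains 's'.

Yes, No, No, No, No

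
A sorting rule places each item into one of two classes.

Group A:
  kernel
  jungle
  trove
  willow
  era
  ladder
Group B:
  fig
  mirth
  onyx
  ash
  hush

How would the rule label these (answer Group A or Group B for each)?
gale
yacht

Group A, Group B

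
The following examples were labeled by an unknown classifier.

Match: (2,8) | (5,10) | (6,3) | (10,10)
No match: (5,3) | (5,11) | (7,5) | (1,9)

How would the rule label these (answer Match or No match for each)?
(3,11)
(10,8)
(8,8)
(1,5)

No match, Match, Match, No match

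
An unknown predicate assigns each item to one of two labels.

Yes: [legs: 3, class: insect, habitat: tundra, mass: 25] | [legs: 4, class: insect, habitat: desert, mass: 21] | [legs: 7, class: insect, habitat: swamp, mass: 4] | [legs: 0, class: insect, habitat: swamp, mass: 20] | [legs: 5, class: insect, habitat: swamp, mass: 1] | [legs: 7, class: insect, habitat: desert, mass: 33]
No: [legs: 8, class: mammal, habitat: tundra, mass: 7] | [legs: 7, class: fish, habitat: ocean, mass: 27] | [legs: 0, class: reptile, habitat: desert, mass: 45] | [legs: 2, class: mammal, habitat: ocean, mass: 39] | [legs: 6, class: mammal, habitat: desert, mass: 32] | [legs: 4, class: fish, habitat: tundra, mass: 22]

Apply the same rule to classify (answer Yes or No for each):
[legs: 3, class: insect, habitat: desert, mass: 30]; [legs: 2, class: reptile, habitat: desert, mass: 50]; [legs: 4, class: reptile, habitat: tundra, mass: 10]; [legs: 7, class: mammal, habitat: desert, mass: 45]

The common property of the 'Yes' items is: class is insect. No 'No' item has it.
[legs: 3, class: insect, habitat: desert, mass: 30]: class is insect, meets the rule → Yes. [legs: 2, class: reptile, habitat: desert, mass: 50]: class is reptile, does not fit → No. [legs: 4, class: reptile, habitat: tundra, mass: 10]: class is reptile, does not fit → No. [legs: 7, class: mammal, habitat: desert, mass: 45]: class is mammal, does not fit → No.

Yes, No, No, No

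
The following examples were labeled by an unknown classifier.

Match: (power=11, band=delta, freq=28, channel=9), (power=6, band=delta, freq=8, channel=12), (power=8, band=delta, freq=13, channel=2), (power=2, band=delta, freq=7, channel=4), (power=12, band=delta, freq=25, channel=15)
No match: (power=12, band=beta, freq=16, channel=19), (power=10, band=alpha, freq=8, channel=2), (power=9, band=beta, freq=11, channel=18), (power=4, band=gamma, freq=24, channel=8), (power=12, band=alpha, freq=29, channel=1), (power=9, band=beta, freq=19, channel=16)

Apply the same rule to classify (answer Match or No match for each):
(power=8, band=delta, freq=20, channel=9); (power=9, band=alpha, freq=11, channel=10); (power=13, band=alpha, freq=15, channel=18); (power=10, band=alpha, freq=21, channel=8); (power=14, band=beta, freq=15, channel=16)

Match, No match, No match, No match, No match

Comparing the two groups points to one rule — band is delta.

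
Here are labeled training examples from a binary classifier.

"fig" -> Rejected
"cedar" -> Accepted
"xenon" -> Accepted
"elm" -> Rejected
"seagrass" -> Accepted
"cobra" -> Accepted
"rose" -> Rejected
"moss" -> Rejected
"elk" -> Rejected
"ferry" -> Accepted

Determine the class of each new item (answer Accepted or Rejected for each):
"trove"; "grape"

The distinguishing property — length ≥ 5 — holds for all the 'Accepted' cases and none of the 'Rejected' cases.

Accepted, Accepted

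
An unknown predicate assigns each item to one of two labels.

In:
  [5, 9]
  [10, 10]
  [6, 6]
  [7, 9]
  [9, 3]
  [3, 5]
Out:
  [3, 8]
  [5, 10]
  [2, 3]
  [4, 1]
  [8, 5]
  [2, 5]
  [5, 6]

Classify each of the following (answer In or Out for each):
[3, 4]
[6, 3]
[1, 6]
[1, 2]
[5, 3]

Out, Out, Out, Out, In

The common property of the 'In' items is: sum is even. No 'Out' item has it.
[3, 4]: 3+4 = 7 — does not satisfy this, so Out. [6, 3]: 6+3 = 9 — does not satisfy this, so Out. [1, 6]: 1+6 = 7 — does not satisfy this, so Out. [1, 2]: 1+2 = 3 — does not satisfy this, so Out. [5, 3]: 5+3 = 8 — passes, so In.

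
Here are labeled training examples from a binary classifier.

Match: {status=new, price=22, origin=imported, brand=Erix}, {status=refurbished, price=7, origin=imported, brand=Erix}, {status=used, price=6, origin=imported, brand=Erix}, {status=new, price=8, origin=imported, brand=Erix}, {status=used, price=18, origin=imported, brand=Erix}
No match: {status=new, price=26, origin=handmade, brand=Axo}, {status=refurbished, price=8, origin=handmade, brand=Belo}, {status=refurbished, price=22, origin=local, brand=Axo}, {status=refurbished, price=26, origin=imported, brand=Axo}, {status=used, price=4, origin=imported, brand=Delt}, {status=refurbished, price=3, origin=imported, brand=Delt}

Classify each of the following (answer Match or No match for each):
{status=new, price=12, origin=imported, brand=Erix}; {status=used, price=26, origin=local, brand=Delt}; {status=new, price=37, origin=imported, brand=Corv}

Match, No match, No match

Checking candidate rules against both groups, what survives is: brand is Erix.
{status=new, price=12, origin=imported, brand=Erix} — brand is Erix, hence Match. {status=used, price=26, origin=local, brand=Delt} — brand is Delt, hence No match. {status=new, price=37, origin=imported, brand=Corv} — brand is Corv, hence No match.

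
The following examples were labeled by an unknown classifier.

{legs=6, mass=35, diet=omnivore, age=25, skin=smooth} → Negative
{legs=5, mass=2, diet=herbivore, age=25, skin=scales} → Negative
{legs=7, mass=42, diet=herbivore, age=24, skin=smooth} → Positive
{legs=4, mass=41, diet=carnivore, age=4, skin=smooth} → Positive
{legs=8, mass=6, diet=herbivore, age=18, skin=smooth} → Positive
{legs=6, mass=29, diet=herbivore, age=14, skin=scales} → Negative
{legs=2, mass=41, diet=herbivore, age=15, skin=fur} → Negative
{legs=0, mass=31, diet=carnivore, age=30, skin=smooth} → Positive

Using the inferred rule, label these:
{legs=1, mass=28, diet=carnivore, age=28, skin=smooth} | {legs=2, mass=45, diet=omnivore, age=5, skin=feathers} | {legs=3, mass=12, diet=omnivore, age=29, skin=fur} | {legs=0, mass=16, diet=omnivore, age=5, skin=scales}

Positive, Negative, Negative, Negative

The rule appears to be: skin is smooth AND age ≠ 25.
{legs=1, mass=28, diet=carnivore, age=28, skin=smooth}: skin is smooth, age = 28 — has this property, so Positive.
{legs=2, mass=45, diet=omnivore, age=5, skin=feathers}: skin is feathers, age = 5 — fails this test, so Negative.
{legs=3, mass=12, diet=omnivore, age=29, skin=fur}: skin is fur, age = 29 — fails this test, so Negative.
{legs=0, mass=16, diet=omnivore, age=5, skin=scales}: skin is scales, age = 5 — fails this test, so Negative.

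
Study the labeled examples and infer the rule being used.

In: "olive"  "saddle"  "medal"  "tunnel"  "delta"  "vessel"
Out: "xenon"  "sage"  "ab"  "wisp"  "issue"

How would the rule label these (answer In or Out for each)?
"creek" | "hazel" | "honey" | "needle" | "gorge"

Out, In, Out, In, Out

The pattern is that an item is 'In' exactly when: contains 'l'.
"creek" — no 'l', hence Out.
"hazel" — has 'l', hence In.
"honey" — no 'l', hence Out.
"needle" — has 'l', hence In.
"gorge" — no 'l', hence Out.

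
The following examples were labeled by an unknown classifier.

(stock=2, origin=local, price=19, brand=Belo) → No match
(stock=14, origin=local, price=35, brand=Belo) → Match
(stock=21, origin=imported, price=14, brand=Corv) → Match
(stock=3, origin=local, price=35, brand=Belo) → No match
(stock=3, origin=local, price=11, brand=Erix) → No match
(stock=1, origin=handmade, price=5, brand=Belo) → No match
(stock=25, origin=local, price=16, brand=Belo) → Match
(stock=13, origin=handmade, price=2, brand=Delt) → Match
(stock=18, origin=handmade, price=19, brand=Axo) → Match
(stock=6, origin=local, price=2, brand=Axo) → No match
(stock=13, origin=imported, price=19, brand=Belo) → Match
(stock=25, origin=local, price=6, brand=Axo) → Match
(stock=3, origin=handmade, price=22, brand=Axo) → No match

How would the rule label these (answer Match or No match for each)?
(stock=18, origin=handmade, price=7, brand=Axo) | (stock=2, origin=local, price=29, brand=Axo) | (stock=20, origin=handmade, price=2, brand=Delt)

'Match' ⟺ stock ≥ 13.
(stock=18, origin=handmade, price=7, brand=Axo): stock = 18 — qualifies, so Match.
(stock=2, origin=local, price=29, brand=Axo): stock = 2 — does not fit, so No match.
(stock=20, origin=handmade, price=2, brand=Delt): stock = 20 — qualifies, so Match.

Match, No match, Match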